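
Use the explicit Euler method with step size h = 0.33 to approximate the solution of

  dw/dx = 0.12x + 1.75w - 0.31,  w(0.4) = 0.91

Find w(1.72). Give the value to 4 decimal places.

Euler: w_{n+1} = w_n + h·f(x_n, w_n).
x=0.400000, w=0.910000: f=1.330500 → w ← 0.910000 + 0.33·1.330500 = 1.349065
x=0.730000, w=1.349065: f=2.138464 → w ← 1.349065 + 0.33·2.138464 = 2.054758
x=1.060000, w=2.054758: f=3.413027 → w ← 2.054758 + 0.33·3.413027 = 3.181057
x=1.390000, w=3.181057: f=5.423649 → w ← 3.181057 + 0.33·5.423649 = 4.970861
w(1.72) ≈ 4.9709

4.9709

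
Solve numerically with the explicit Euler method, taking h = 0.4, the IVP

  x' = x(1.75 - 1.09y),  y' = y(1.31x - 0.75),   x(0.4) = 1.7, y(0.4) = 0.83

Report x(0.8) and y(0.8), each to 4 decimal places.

2.2748, 1.3204

Euler on (x,y): x_{n+1} = x_n + h·x', y_{n+1} = y_n + h·y'.
0.400000: (1.700000, 0.830000); f=(1.437010, 1.225910) → (2.274804, 1.320364)
(x(0.8), y(0.8)) ≈ (2.2748, 1.3204)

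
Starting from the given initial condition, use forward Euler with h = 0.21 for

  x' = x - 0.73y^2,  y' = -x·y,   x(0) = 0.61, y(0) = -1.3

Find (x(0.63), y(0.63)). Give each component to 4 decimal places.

Euler on (x,y): x_{n+1} = x_n + h·x', y_{n+1} = y_n + h·y'.
0.000000: (0.610000, -1.300000); f=(-0.623700, 0.793000) → (0.479023, -1.133470)
0.210000: (0.479023, -1.133470); f=(-0.458848, 0.542958) → (0.382665, -1.019449)
0.420000: (0.382665, -1.019449); f=(-0.376006, 0.390107) → (0.303704, -0.937526)
(x(0.63), y(0.63)) ≈ (0.3037, -0.9375)

0.3037, -0.9375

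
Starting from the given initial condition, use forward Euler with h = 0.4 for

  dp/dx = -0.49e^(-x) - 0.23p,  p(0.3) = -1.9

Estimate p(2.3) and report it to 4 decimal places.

-1.4671

Euler: p_{n+1} = p_n + h·f(x_n, p_n).
x=0.300000, p=-1.900000: f=0.073999 → p ← -1.900000 + 0.4·0.073999 = -1.870400
x=0.700000, p=-1.870400: f=0.186865 → p ← -1.870400 + 0.4·0.186865 = -1.795654
x=1.100000, p=-1.795654: f=0.249894 → p ← -1.795654 + 0.4·0.249894 = -1.695697
x=1.500000, p=-1.695697: f=0.280676 → p ← -1.695697 + 0.4·0.280676 = -1.583426
x=1.900000, p=-1.583426: f=0.290899 → p ← -1.583426 + 0.4·0.290899 = -1.467066
p(2.3) ≈ -1.4671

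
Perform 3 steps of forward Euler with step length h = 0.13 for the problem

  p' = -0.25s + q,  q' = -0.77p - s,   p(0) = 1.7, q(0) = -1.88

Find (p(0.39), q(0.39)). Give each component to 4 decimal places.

Euler on (p,q): p_{n+1} = p_n + h·p', q_{n+1} = q_n + h·q'.
0.000000: (1.700000, -1.880000); f=(-1.880000, -1.309000) → (1.455600, -2.050170)
0.130000: (1.455600, -2.050170); f=(-2.082670, -1.250812) → (1.184853, -2.212776)
0.260000: (1.184853, -2.212776); f=(-2.277776, -1.172337) → (0.888742, -2.365179)
(p(0.39), q(0.39)) ≈ (0.8887, -2.3652)

0.8887, -2.3652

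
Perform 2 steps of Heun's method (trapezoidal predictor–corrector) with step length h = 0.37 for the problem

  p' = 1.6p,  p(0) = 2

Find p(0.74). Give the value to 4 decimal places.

6.2462

Heun: k1 = f(t_n, p_n); k2 = f(t_n + h, p_n + h·k1); p_{n+1} = p_n + (h/2)·(k1 + k2).
t=0.000000, p=2.000000:
  k1 = f(0.000000, 2.000000) = 3.200000
  k2 = f(0.370000, 3.184000) = 5.094400
  p ← 2.000000 + (0.37/2)·(3.200000 + 5.094400) = 3.534464
t=0.370000, p=3.534464:
  k1 = f(0.370000, 3.534464) = 5.655142
  k2 = f(0.740000, 5.626867) = 9.002987
  p ← 3.534464 + (0.37/2)·(5.655142 + 9.002987) = 6.246218
p(0.74) ≈ 6.2462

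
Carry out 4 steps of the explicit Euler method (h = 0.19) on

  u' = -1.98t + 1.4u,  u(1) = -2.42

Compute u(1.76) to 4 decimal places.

-8.9453

Euler: u_{n+1} = u_n + h·f(t_n, u_n).
t=1.000000, u=-2.420000: f=-5.368000 → u ← -2.420000 + 0.19·(-5.368000) = -3.439920
t=1.190000, u=-3.439920: f=-7.172088 → u ← -3.439920 + 0.19·(-7.172088) = -4.802617
t=1.380000, u=-4.802617: f=-9.456063 → u ← -4.802617 + 0.19·(-9.456063) = -6.599269
t=1.570000, u=-6.599269: f=-12.347576 → u ← -6.599269 + 0.19·(-12.347576) = -8.945308
u(1.76) ≈ -8.9453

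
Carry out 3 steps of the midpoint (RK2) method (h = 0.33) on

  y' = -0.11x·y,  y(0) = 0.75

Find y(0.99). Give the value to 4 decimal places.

Midpoint: k1 = f(x_n, y_n); k2 = f(x_n + h/2, y_n + (h/2)·k1); y_{n+1} = y_n + h·k2.
x=0.000000, y=0.750000:
  k1 = f(0.000000, 0.750000) = 0.000000
  k2 = f(0.165000, 0.750000) = -0.013612
  y ← 0.750000 + 0.33·(-0.013612) = 0.745508
x=0.330000, y=0.745508:
  k1 = f(0.330000, 0.745508) = -0.027062
  k2 = f(0.495000, 0.741043) = -0.040350
  y ← 0.745508 + 0.33·(-0.040350) = 0.732192
x=0.660000, y=0.732192:
  k1 = f(0.660000, 0.732192) = -0.053157
  k2 = f(0.825000, 0.723422) = -0.065651
  y ← 0.732192 + 0.33·(-0.065651) = 0.710528
y(0.99) ≈ 0.7105

0.7105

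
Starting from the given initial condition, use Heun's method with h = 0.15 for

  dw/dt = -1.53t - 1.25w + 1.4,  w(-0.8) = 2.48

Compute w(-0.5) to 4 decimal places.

Heun: k1 = f(t_n, w_n); k2 = f(t_n + h, w_n + h·k1); w_{n+1} = w_n + (h/2)·(k1 + k2).
t=-0.800000, w=2.480000:
  k1 = f(-0.800000, 2.480000) = -0.476000
  k2 = f(-0.650000, 2.408600) = -0.616250
  w ← 2.480000 + (0.15/2)·(-0.476000 + (-0.616250)) = 2.398081
t=-0.650000, w=2.398081:
  k1 = f(-0.650000, 2.398081) = -0.603102
  k2 = f(-0.500000, 2.307616) = -0.719520
  w ← 2.398081 + (0.15/2)·(-0.603102 + (-0.719520)) = 2.298885
w(-0.5) ≈ 2.2989

2.2989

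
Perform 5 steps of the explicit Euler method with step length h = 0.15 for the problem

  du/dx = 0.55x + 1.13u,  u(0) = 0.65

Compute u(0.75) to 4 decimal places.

Euler: u_{n+1} = u_n + h·f(x_n, u_n).
x=0.000000, u=0.650000: f=0.734500 → u ← 0.650000 + 0.15·0.734500 = 0.760175
x=0.150000, u=0.760175: f=0.941498 → u ← 0.760175 + 0.15·0.941498 = 0.901400
x=0.300000, u=0.901400: f=1.183582 → u ← 0.901400 + 0.15·1.183582 = 1.078937
x=0.450000, u=1.078937: f=1.466699 → u ← 1.078937 + 0.15·1.466699 = 1.298942
x=0.600000, u=1.298942: f=1.797804 → u ← 1.298942 + 0.15·1.797804 = 1.568612
u(0.75) ≈ 1.5686

1.5686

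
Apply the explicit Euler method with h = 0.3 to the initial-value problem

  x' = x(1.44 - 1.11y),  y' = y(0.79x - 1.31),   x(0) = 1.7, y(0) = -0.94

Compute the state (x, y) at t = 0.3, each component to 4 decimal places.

Euler on (x,y): x_{n+1} = x_n + h·x', y_{n+1} = y_n + h·y'.
0.000000: (1.700000, -0.940000); f=(4.221780, -0.031020) → (2.966534, -0.949306)
(x(0.3), y(0.3)) ≈ (2.9665, -0.9493)

2.9665, -0.9493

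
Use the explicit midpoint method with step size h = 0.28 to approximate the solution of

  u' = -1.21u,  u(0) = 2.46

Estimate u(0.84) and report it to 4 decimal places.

0.9128

Midpoint: k1 = f(s_n, u_n); k2 = f(s_n + h/2, u_n + (h/2)·k1); u_{n+1} = u_n + h·k2.
s=0.000000, u=2.460000:
  k1 = f(0.000000, 2.460000) = -2.976600
  k2 = f(0.140000, 2.043276) = -2.472364
  u ← 2.460000 + 0.28·(-2.472364) = 1.767738
s=0.280000, u=1.767738:
  k1 = f(0.280000, 1.767738) = -2.138963
  k2 = f(0.420000, 1.468283) = -1.776623
  u ← 1.767738 + 0.28·(-1.776623) = 1.270284
s=0.560000, u=1.270284:
  k1 = f(0.560000, 1.270284) = -1.537043
  k2 = f(0.700000, 1.055098) = -1.276668
  u ← 1.270284 + 0.28·(-1.276668) = 0.912817
u(0.84) ≈ 0.9128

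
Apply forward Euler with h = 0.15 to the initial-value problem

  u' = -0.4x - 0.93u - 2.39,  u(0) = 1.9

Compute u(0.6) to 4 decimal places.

Euler: u_{n+1} = u_n + h·f(x_n, u_n).
x=0.000000, u=1.900000: f=-4.157000 → u ← 1.900000 + 0.15·(-4.157000) = 1.276450
x=0.150000, u=1.276450: f=-3.637099 → u ← 1.276450 + 0.15·(-3.637099) = 0.730885
x=0.300000, u=0.730885: f=-3.189723 → u ← 0.730885 + 0.15·(-3.189723) = 0.252427
x=0.450000, u=0.252427: f=-2.804757 → u ← 0.252427 + 0.15·(-2.804757) = -0.168287
u(0.6) ≈ -0.1683

-0.1683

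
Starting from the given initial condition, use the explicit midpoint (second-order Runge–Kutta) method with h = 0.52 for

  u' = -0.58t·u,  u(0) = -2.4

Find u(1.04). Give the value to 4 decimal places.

-1.7323

Midpoint: k1 = f(t_n, u_n); k2 = f(t_n + h/2, u_n + (h/2)·k1); u_{n+1} = u_n + h·k2.
t=0.000000, u=-2.400000:
  k1 = f(0.000000, -2.400000) = 0.000000
  k2 = f(0.260000, -2.400000) = 0.361920
  u ← -2.400000 + 0.52·0.361920 = -2.211802
t=0.520000, u=-2.211802:
  k1 = f(0.520000, -2.211802) = 0.667079
  k2 = f(0.780000, -2.038361) = 0.922155
  u ← -2.211802 + 0.52·0.922155 = -1.732281
u(1.04) ≈ -1.7323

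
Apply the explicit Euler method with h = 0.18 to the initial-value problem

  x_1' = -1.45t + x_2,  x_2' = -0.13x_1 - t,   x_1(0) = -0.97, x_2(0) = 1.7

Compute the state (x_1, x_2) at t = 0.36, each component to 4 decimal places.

Euler on (x_1,x_2): x_1_{n+1} = x_1_n + h·x_1', x_2_{n+1} = x_2_n + h·x_2'.
0.000000: (-0.970000, 1.700000); f=(1.700000, 0.126100) → (-0.664000, 1.722698)
0.180000: (-0.664000, 1.722698); f=(1.461698, -0.093680) → (-0.400894, 1.705836)
(x_1(0.36), x_2(0.36)) ≈ (-0.4009, 1.7058)

-0.4009, 1.7058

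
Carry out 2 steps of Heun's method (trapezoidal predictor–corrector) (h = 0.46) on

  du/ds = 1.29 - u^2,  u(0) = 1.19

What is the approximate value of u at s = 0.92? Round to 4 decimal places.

Heun: k1 = f(s_n, u_n); k2 = f(s_n + h, u_n + h·k1); u_{n+1} = u_n + (h/2)·(k1 + k2).
s=0.000000, u=1.190000:
  k1 = f(0.000000, 1.190000) = -0.126100
  k2 = f(0.460000, 1.131994) = 0.008590
  u ← 1.190000 + (0.46/2)·(-0.126100 + 0.008590) = 1.162973
s=0.460000, u=1.162973:
  k1 = f(0.460000, 1.162973) = -0.062505
  k2 = f(0.920000, 1.134220) = 0.003545
  u ← 1.162973 + (0.46/2)·(-0.062505 + 0.003545) = 1.149412
u(0.92) ≈ 1.1494

1.1494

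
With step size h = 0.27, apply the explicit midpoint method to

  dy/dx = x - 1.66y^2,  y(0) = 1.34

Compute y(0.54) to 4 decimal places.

0.8031

Midpoint: k1 = f(x_n, y_n); k2 = f(x_n + h/2, y_n + (h/2)·k1); y_{n+1} = y_n + h·k2.
x=0.000000, y=1.340000:
  k1 = f(0.000000, 1.340000) = -2.980696
  k2 = f(0.135000, 0.937606) = -1.324314
  y ← 1.340000 + 0.27·(-1.324314) = 0.982435
x=0.270000, y=0.982435:
  k1 = f(0.270000, 0.982435) = -1.332197
  k2 = f(0.405000, 0.802589) = -0.664286
  y ← 0.982435 + 0.27·(-0.664286) = 0.803078
y(0.54) ≈ 0.8031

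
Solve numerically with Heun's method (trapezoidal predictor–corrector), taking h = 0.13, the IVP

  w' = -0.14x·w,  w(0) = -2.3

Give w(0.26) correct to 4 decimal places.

Heun: k1 = f(x_n, w_n); k2 = f(x_n + h, w_n + h·k1); w_{n+1} = w_n + (h/2)·(k1 + k2).
x=0.000000, w=-2.300000:
  k1 = f(0.000000, -2.300000) = 0.000000
  k2 = f(0.130000, -2.300000) = 0.041860
  w ← -2.300000 + (0.13/2)·(0.000000 + 0.041860) = -2.297279
x=0.130000, w=-2.297279:
  k1 = f(0.130000, -2.297279) = 0.041810
  k2 = f(0.260000, -2.291844) = 0.083423
  w ← -2.297279 + (0.13/2)·(0.041810 + 0.083423) = -2.289139
w(0.26) ≈ -2.2891

-2.2891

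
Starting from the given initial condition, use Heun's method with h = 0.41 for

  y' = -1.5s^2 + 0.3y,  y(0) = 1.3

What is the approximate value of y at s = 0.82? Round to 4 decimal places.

1.3384

Heun: k1 = f(s_n, y_n); k2 = f(s_n + h, y_n + h·k1); y_{n+1} = y_n + (h/2)·(k1 + k2).
s=0.000000, y=1.300000:
  k1 = f(0.000000, 1.300000) = 0.390000
  k2 = f(0.410000, 1.459900) = 0.185820
  y ← 1.300000 + (0.41/2)·(0.390000 + 0.185820) = 1.418043
s=0.410000, y=1.418043:
  k1 = f(0.410000, 1.418043) = 0.173263
  k2 = f(0.820000, 1.489081) = -0.561876
  y ← 1.418043 + (0.41/2)·(0.173263 + (-0.561876)) = 1.338377
y(0.82) ≈ 1.3384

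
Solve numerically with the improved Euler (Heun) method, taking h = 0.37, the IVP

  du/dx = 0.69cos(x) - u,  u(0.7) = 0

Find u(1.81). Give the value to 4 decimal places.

0.0787

Heun: k1 = f(x_n, u_n); k2 = f(x_n + h, u_n + h·k1); u_{n+1} = u_n + (h/2)·(k1 + k2).
x=0.700000, u=0.000000:
  k1 = f(0.700000, 0.000000) = 0.527741
  k2 = f(1.070000, 0.195264) = 0.136022
  u ← 0.000000 + (0.37/2)·(0.527741 + 0.136022) = 0.122796
x=1.070000, u=0.122796:
  k1 = f(1.070000, 0.122796) = 0.208490
  k2 = f(1.440000, 0.199937) = -0.109945
  u ← 0.122796 + (0.37/2)·(0.208490 + (-0.109945)) = 0.141027
x=1.440000, u=0.141027:
  k1 = f(1.440000, 0.141027) = -0.051035
  k2 = f(1.810000, 0.122144) = -0.285625
  u ← 0.141027 + (0.37/2)·(-0.051035 + (-0.285625)) = 0.078745
u(1.81) ≈ 0.0787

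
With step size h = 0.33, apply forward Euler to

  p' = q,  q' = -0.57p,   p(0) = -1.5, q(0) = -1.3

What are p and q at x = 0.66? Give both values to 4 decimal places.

Euler on (p,q): p_{n+1} = p_n + h·p', q_{n+1} = q_n + h·q'.
0.000000: (-1.500000, -1.300000); f=(-1.300000, 0.855000) → (-1.929000, -1.017850)
0.330000: (-1.929000, -1.017850); f=(-1.017850, 1.099530) → (-2.264890, -0.655005)
(p(0.66), q(0.66)) ≈ (-2.2649, -0.6550)

-2.2649, -0.6550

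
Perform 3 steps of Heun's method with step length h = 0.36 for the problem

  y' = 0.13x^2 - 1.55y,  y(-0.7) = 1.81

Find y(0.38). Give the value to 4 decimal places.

Heun: k1 = f(x_n, y_n); k2 = f(x_n + h, y_n + h·k1); y_{n+1} = y_n + (h/2)·(k1 + k2).
x=-0.700000, y=1.810000:
  k1 = f(-0.700000, 1.810000) = -2.741800
  k2 = f(-0.340000, 0.822952) = -1.260548
  y ← 1.810000 + (0.36/2)·(-2.741800 + (-1.260548)) = 1.089577
x=-0.340000, y=1.089577:
  k1 = f(-0.340000, 1.089577) = -1.673817
  k2 = f(0.020000, 0.487003) = -0.754803
  y ← 1.089577 + (0.36/2)·(-1.673817 + (-0.754803)) = 0.652426
x=0.020000, y=0.652426:
  k1 = f(0.020000, 0.652426) = -1.011208
  k2 = f(0.380000, 0.288391) = -0.428234
  y ← 0.652426 + (0.36/2)·(-1.011208 + (-0.428234)) = 0.393326
y(0.38) ≈ 0.3933

0.3933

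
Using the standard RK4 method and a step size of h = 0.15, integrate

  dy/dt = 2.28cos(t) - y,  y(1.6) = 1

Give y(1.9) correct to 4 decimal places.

0.6315

RK4: k1 = f(t_n, y_n); k2 = f(t_n + h/2, y_n + (h/2)·k1); k3 = f(t_n + h/2, y_n + (h/2)·k2); k4 = f(t_n + h, y_n + h·k3); y_{n+1} = y_n + (h/6)·(k1 + 2k2 + 2k3 + k4).
t=1.600000, y=1.000000:
  k1 = f(1.600000, 1.000000) = -1.066575
  k2 = f(1.675000, 0.920007) = -1.157162
  k3 = f(1.675000, 0.913213) = -1.150368
  k4 = f(1.750000, 0.827445) = -1.233846
  y ← 1.000000 + (0.15/6)·(k1 + 2k2 + 2k3 + k4) = 0.827113
t=1.750000, y=0.827113:
  k1 = f(1.750000, 0.827113) = -1.233514
  k2 = f(1.825000, 0.734599) = -1.307962
  k3 = f(1.825000, 0.729016) = -1.302378
  k4 = f(1.900000, 0.631756) = -1.368856
  y ← 0.827113 + (0.15/6)·(k1 + 2k2 + 2k3 + k4) = 0.631537
y(1.9) ≈ 0.6315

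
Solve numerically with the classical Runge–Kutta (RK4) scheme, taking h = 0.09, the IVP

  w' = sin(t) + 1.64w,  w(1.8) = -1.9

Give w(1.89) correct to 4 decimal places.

-2.1088

RK4: k1 = f(t_n, w_n); k2 = f(t_n + h/2, w_n + (h/2)·k1); k3 = f(t_n + h/2, w_n + (h/2)·k2); k4 = f(t_n + h, w_n + h·k3); w_{n+1} = w_n + (h/6)·(k1 + 2k2 + 2k3 + k4).
t=1.800000, w=-1.900000:
  k1 = f(1.800000, -1.900000) = -2.142152
  k2 = f(1.845000, -1.996397) = -2.311450
  k3 = f(1.845000, -2.004015) = -2.323944
  k4 = f(1.890000, -2.109155) = -2.509528
  w ← -1.900000 + (0.09/6)·(k1 + 2k2 + 2k3 + k4) = -2.108837
w(1.89) ≈ -2.1088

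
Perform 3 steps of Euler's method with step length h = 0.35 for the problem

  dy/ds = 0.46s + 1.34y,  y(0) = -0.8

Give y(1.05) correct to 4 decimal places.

Euler: y_{n+1} = y_n + h·f(s_n, y_n).
s=0.000000, y=-0.800000: f=-1.072000 → y ← -0.800000 + 0.35·(-1.072000) = -1.175200
s=0.350000, y=-1.175200: f=-1.413768 → y ← -1.175200 + 0.35·(-1.413768) = -1.670019
s=0.700000, y=-1.670019: f=-1.915825 → y ← -1.670019 + 0.35·(-1.915825) = -2.340558
y(1.05) ≈ -2.3406

-2.3406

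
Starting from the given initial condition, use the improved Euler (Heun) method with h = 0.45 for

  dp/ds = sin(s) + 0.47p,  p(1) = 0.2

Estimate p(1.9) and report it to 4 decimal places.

Heun: k1 = f(s_n, p_n); k2 = f(s_n + h, p_n + h·k1); p_{n+1} = p_n + (h/2)·(k1 + k2).
s=1.000000, p=0.200000:
  k1 = f(1.000000, 0.200000) = 0.935471
  k2 = f(1.450000, 0.620962) = 1.284565
  p ← 0.200000 + (0.45/2)·(0.935471 + 1.284565) = 0.699508
s=1.450000, p=0.699508:
  k1 = f(1.450000, 0.699508) = 1.321482
  k2 = f(1.900000, 1.294175) = 1.554562
  p ← 0.699508 + (0.45/2)·(1.321482 + 1.554562) = 1.346618
p(1.9) ≈ 1.3466

1.3466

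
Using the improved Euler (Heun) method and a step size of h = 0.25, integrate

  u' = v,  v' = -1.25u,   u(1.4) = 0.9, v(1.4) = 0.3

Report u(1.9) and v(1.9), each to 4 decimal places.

Heun on (u,v): k1 = f(s_n, state_n); k2 = f(s_n + h, state_n + h·k1); state_{n+1} = state_n + (h/2)·(k1 + k2).
1.400000: (0.900000, 0.300000)
  k1 = (0.300000, -1.125000)
  predictor → (0.975000, 0.018750)
  k2 = (0.018750, -1.218750)
  → (0.939844, 0.007031)
1.650000: (0.939844, 0.007031)
  k1 = (0.007031, -1.174805)
  predictor → (0.941602, -0.286670)
  k2 = (-0.286670, -1.177002)
  → (0.904889, -0.286945)
(u(1.9), v(1.9)) ≈ (0.9049, -0.2869)

0.9049, -0.2869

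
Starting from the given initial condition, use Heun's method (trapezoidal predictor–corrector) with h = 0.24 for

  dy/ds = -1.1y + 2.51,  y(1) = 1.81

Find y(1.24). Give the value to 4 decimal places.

1.9181

Heun: k1 = f(s_n, y_n); k2 = f(s_n + h, y_n + h·k1); y_{n+1} = y_n + (h/2)·(k1 + k2).
s=1.000000, y=1.810000:
  k1 = f(1.000000, 1.810000) = 0.519000
  k2 = f(1.240000, 1.934560) = 0.381984
  y ← 1.810000 + (0.24/2)·(0.519000 + 0.381984) = 1.918118
y(1.24) ≈ 1.9181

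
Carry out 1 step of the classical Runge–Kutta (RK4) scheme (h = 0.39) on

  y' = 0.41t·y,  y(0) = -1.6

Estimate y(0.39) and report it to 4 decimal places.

RK4: k1 = f(t_n, y_n); k2 = f(t_n + h/2, y_n + (h/2)·k1); k3 = f(t_n + h/2, y_n + (h/2)·k2); k4 = f(t_n + h, y_n + h·k3); y_{n+1} = y_n + (h/6)·(k1 + 2k2 + 2k3 + k4).
t=0.000000, y=-1.600000:
  k1 = f(0.000000, -1.600000) = 0.000000
  k2 = f(0.195000, -1.600000) = -0.127920
  k3 = f(0.195000, -1.624944) = -0.129914
  k4 = f(0.390000, -1.650667) = -0.263942
  y ← -1.600000 + (0.39/6)·(k1 + 2k2 + 2k3 + k4) = -1.650675
y(0.39) ≈ -1.6507

-1.6507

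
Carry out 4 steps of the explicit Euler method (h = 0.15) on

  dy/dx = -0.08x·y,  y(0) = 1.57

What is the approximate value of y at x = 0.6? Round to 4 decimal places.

1.5531

Euler: y_{n+1} = y_n + h·f(x_n, y_n).
x=0.000000, y=1.570000: f=0.000000 → y ← 1.570000 + 0.15·0.000000 = 1.570000
x=0.150000, y=1.570000: f=-0.018840 → y ← 1.570000 + 0.15·(-0.018840) = 1.567174
x=0.300000, y=1.567174: f=-0.037612 → y ← 1.567174 + 0.15·(-0.037612) = 1.561532
x=0.450000, y=1.561532: f=-0.056215 → y ← 1.561532 + 0.15·(-0.056215) = 1.553100
y(0.6) ≈ 1.5531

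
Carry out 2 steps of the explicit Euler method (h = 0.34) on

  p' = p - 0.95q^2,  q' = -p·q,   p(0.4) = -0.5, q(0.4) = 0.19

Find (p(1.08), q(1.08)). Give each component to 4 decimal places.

Euler on (p,q): p_{n+1} = p_n + h·p', q_{n+1} = q_n + h·q'.
0.400000: (-0.500000, 0.190000); f=(-0.534295, 0.095000) → (-0.681660, 0.222300)
0.740000: (-0.681660, 0.222300); f=(-0.728607, 0.151533) → (-0.929387, 0.273821)
(p(1.08), q(1.08)) ≈ (-0.9294, 0.2738)

-0.9294, 0.2738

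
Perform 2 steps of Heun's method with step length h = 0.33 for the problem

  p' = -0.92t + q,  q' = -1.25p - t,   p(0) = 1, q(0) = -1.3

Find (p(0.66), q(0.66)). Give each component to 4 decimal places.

-0.3001, -1.8937

Heun on (p,q): k1 = f(t_n, state_n); k2 = f(t_n + h, state_n + h·k1); state_{n+1} = state_n + (h/2)·(k1 + k2).
0.000000: (1.000000, -1.300000)
  k1 = (-1.300000, -1.250000)
  predictor → (0.571000, -1.712500)
  k2 = (-2.016100, -1.043750)
  → (0.452843, -1.678469)
0.330000: (0.452843, -1.678469)
  k1 = (-1.982069, -0.896054)
  predictor → (-0.201239, -1.974167)
  k2 = (-2.581367, -0.408451)
  → (-0.300123, -1.893712)
(p(0.66), q(0.66)) ≈ (-0.3001, -1.8937)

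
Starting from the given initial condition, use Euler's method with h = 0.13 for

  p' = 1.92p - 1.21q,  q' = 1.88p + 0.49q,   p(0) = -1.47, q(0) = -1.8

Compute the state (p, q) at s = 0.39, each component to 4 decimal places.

Euler on (p,q): p_{n+1} = p_n + h·p', q_{n+1} = q_n + h·q'.
0.000000: (-1.470000, -1.800000); f=(-0.644400, -3.645600) → (-1.553772, -2.273928)
0.130000: (-1.553772, -2.273928); f=(-0.231789, -4.035316) → (-1.583905, -2.798519)
0.260000: (-1.583905, -2.798519); f=(0.345111, -4.349015) → (-1.539040, -3.363891)
(p(0.39), q(0.39)) ≈ (-1.5390, -3.3639)

-1.5390, -3.3639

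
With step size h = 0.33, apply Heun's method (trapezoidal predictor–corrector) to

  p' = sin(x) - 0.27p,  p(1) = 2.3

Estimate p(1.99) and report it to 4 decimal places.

2.5855

Heun: k1 = f(x_n, p_n); k2 = f(x_n + h, p_n + h·k1); p_{n+1} = p_n + (h/2)·(k1 + k2).
x=1.000000, p=2.300000:
  k1 = f(1.000000, 2.300000) = 0.220471
  k2 = f(1.330000, 2.372755) = 0.330504
  p ← 2.300000 + (0.33/2)·(0.220471 + 0.330504) = 2.390911
x=1.330000, p=2.390911:
  k1 = f(1.330000, 2.390911) = 0.325602
  k2 = f(1.660000, 2.498360) = 0.321467
  p ← 2.390911 + (0.33/2)·(0.325602 + 0.321467) = 2.497677
x=1.660000, p=2.497677:
  k1 = f(1.660000, 2.497677) = 0.321651
  k2 = f(1.990000, 2.603822) = 0.210381
  p ← 2.497677 + (0.33/2)·(0.321651 + 0.210381) = 2.585463
p(1.99) ≈ 2.5855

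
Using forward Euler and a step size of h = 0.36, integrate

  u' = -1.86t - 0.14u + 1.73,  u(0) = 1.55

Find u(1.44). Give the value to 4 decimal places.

Euler: u_{n+1} = u_n + h·f(t_n, u_n).
t=0.000000, u=1.550000: f=1.513000 → u ← 1.550000 + 0.36·1.513000 = 2.094680
t=0.360000, u=2.094680: f=0.767145 → u ← 2.094680 + 0.36·0.767145 = 2.370852
t=0.720000, u=2.370852: f=0.058881 → u ← 2.370852 + 0.36·0.058881 = 2.392049
t=1.080000, u=2.392049: f=-0.613687 → u ← 2.392049 + 0.36·(-0.613687) = 2.171122
u(1.44) ≈ 2.1711

2.1711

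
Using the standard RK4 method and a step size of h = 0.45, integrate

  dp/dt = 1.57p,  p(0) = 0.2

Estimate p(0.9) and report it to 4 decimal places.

0.8203

RK4: k1 = f(t_n, p_n); k2 = f(t_n + h/2, p_n + (h/2)·k1); k3 = f(t_n + h/2, p_n + (h/2)·k2); k4 = f(t_n + h, p_n + h·k3); p_{n+1} = p_n + (h/6)·(k1 + 2k2 + 2k3 + k4).
t=0.000000, p=0.200000:
  k1 = f(0.000000, 0.200000) = 0.314000
  k2 = f(0.225000, 0.270650) = 0.424921
  k3 = f(0.225000, 0.295607) = 0.464103
  k4 = f(0.450000, 0.408846) = 0.641889
  p ← 0.200000 + (0.45/6)·(k1 + 2k2 + 2k3 + k4) = 0.405045
t=0.450000, p=0.405045:
  k1 = f(0.450000, 0.405045) = 0.635921
  k2 = f(0.675000, 0.548127) = 0.860560
  k3 = f(0.675000, 0.598671) = 0.939914
  k4 = f(0.900000, 0.828006) = 1.299970
  p ← 0.405045 + (0.45/6)·(k1 + 2k2 + 2k3 + k4) = 0.820308
p(0.9) ≈ 0.8203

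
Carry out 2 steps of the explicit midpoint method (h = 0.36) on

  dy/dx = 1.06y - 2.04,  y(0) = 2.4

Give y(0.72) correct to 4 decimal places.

2.9303

Midpoint: k1 = f(x_n, y_n); k2 = f(x_n + h/2, y_n + (h/2)·k1); y_{n+1} = y_n + h·k2.
x=0.000000, y=2.400000:
  k1 = f(0.000000, 2.400000) = 0.504000
  k2 = f(0.180000, 2.490720) = 0.600163
  y ← 2.400000 + 0.36·0.600163 = 2.616059
x=0.360000, y=2.616059:
  k1 = f(0.360000, 2.616059) = 0.733022
  k2 = f(0.540000, 2.748003) = 0.872883
  y ← 2.616059 + 0.36·0.872883 = 2.930297
y(0.72) ≈ 2.9303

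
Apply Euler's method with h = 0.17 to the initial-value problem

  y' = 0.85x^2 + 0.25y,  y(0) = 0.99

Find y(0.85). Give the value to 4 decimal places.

1.3479

Euler: y_{n+1} = y_n + h·f(x_n, y_n).
x=0.000000, y=0.990000: f=0.247500 → y ← 0.990000 + 0.17·0.247500 = 1.032075
x=0.170000, y=1.032075: f=0.282584 → y ← 1.032075 + 0.17·0.282584 = 1.080114
x=0.340000, y=1.080114: f=0.368289 → y ← 1.080114 + 0.17·0.368289 = 1.142723
x=0.510000, y=1.142723: f=0.506766 → y ← 1.142723 + 0.17·0.506766 = 1.228873
x=0.680000, y=1.228873: f=0.700258 → y ← 1.228873 + 0.17·0.700258 = 1.347917
y(0.85) ≈ 1.3479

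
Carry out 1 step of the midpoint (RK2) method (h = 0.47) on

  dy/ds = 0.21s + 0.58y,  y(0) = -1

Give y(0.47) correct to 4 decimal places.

Midpoint: k1 = f(s_n, y_n); k2 = f(s_n + h/2, y_n + (h/2)·k1); y_{n+1} = y_n + h·k2.
s=0.000000, y=-1.000000:
  k1 = f(0.000000, -1.000000) = -0.580000
  k2 = f(0.235000, -1.136300) = -0.609704
  y ← -1.000000 + 0.47·(-0.609704) = -1.286561
y(0.47) ≈ -1.2866

-1.2866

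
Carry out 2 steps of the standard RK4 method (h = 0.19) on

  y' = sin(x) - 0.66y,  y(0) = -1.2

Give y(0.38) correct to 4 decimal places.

-0.8681

RK4: k1 = f(x_n, y_n); k2 = f(x_n + h/2, y_n + (h/2)·k1); k3 = f(x_n + h/2, y_n + (h/2)·k2); k4 = f(x_n + h, y_n + h·k3); y_{n+1} = y_n + (h/6)·(k1 + 2k2 + 2k3 + k4).
x=0.000000, y=-1.200000:
  k1 = f(0.000000, -1.200000) = 0.792000
  k2 = f(0.095000, -1.124760) = 0.837199
  k3 = f(0.095000, -1.120466) = 0.834365
  k4 = f(0.190000, -1.041471) = 0.876230
  y ← -1.200000 + (0.19/6)·(k1 + 2k2 + 2k3 + k4) = -1.041307
x=0.190000, y=-1.041307:
  k1 = f(0.190000, -1.041307) = 0.876122
  k2 = f(0.285000, -0.958075) = 0.913487
  k3 = f(0.285000, -0.954526) = 0.911144
  k4 = f(0.380000, -0.868190) = 0.943926
  y ← -1.041307 + (0.19/6)·(k1 + 2k2 + 2k3 + k4) = -0.868112
y(0.38) ≈ -0.8681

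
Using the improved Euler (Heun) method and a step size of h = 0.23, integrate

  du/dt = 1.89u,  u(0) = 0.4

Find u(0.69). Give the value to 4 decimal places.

1.4303

Heun: k1 = f(t_n, u_n); k2 = f(t_n + h, u_n + h·k1); u_{n+1} = u_n + (h/2)·(k1 + k2).
t=0.000000, u=0.400000:
  k1 = f(0.000000, 0.400000) = 0.756000
  k2 = f(0.230000, 0.573880) = 1.084633
  u ← 0.400000 + (0.23/2)·(0.756000 + 1.084633) = 0.611673
t=0.230000, u=0.611673:
  k1 = f(0.230000, 0.611673) = 1.156062
  k2 = f(0.460000, 0.877567) = 1.658602
  u ← 0.611673 + (0.23/2)·(1.156062 + 1.658602) = 0.935359
t=0.460000, u=0.935359:
  k1 = f(0.460000, 0.935359) = 1.767829
  k2 = f(0.690000, 1.341960) = 2.536304
  u ← 0.935359 + (0.23/2)·(1.767829 + 2.536304) = 1.430334
u(0.69) ≈ 1.4303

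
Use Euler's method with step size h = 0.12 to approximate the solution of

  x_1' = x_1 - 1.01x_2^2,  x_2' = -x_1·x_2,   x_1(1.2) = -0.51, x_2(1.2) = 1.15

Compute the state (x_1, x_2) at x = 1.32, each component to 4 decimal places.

-0.7315, 1.2204

Euler on (x_1,x_2): x_1_{n+1} = x_1_n + h·x_1', x_2_{n+1} = x_2_n + h·x_2'.
1.200000: (-0.510000, 1.150000); f=(-1.845725, 0.586500) → (-0.731487, 1.220380)
(x_1(1.32), x_2(1.32)) ≈ (-0.7315, 1.2204)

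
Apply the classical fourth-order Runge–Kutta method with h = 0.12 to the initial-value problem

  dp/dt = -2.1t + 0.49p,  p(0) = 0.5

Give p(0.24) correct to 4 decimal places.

RK4: k1 = f(t_n, p_n); k2 = f(t_n + h/2, p_n + (h/2)·k1); k3 = f(t_n + h/2, p_n + (h/2)·k2); k4 = f(t_n + h, p_n + h·k3); p_{n+1} = p_n + (h/6)·(k1 + 2k2 + 2k3 + k4).
t=0.000000, p=0.500000:
  k1 = f(0.000000, 0.500000) = 0.245000
  k2 = f(0.060000, 0.514700) = 0.126203
  k3 = f(0.060000, 0.507572) = 0.122710
  k4 = f(0.120000, 0.514725) = 0.000215
  p ← 0.500000 + (0.12/6)·(k1 + 2k2 + 2k3 + k4) = 0.514861
t=0.120000, p=0.514861:
  k1 = f(0.120000, 0.514861) = 0.000282
  k2 = f(0.180000, 0.514878) = -0.125710
  k3 = f(0.180000, 0.507318) = -0.129414
  k4 = f(0.240000, 0.499331) = -0.259328
  p ← 0.514861 + (0.12/6)·(k1 + 2k2 + 2k3 + k4) = 0.499475
p(0.24) ≈ 0.4995

0.4995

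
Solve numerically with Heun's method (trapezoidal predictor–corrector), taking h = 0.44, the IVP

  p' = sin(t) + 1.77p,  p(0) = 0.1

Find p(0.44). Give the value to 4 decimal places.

0.3019

Heun: k1 = f(t_n, p_n); k2 = f(t_n + h, p_n + h·k1); p_{n+1} = p_n + (h/2)·(k1 + k2).
t=0.000000, p=0.100000:
  k1 = f(0.000000, 0.100000) = 0.177000
  k2 = f(0.440000, 0.177880) = 0.740787
  p ← 0.100000 + (0.44/2)·(0.177000 + 0.740787) = 0.301913
p(0.44) ≈ 0.3019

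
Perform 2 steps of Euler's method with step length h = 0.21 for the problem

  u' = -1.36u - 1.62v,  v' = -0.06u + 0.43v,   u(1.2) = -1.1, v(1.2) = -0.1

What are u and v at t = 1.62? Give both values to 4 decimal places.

-0.5047, -0.0943

Euler on (u,v): u_{n+1} = u_n + h·u', v_{n+1} = v_n + h·v'.
1.200000: (-1.100000, -0.100000); f=(1.658000, 0.023000) → (-0.751820, -0.095170)
1.410000: (-0.751820, -0.095170); f=(1.176651, 0.004186) → (-0.504723, -0.094291)
(u(1.62), v(1.62)) ≈ (-0.5047, -0.0943)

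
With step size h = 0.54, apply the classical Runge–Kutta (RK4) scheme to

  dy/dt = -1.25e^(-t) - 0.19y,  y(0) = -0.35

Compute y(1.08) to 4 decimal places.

-1.0179

RK4: k1 = f(t_n, y_n); k2 = f(t_n + h/2, y_n + (h/2)·k1); k3 = f(t_n + h/2, y_n + (h/2)·k2); k4 = f(t_n + h, y_n + h·k3); y_{n+1} = y_n + (h/6)·(k1 + 2k2 + 2k3 + k4).
t=0.000000, y=-0.350000:
  k1 = f(0.000000, -0.350000) = -1.183500
  k2 = f(0.270000, -0.669545) = -0.827011
  k3 = f(0.270000, -0.573293) = -0.845299
  k4 = f(0.540000, -0.806461) = -0.575208
  y ← -0.350000 + (0.54/6)·(k1 + 2k2 + 2k3 + k4) = -0.809299
t=0.540000, y=-0.809299:
  k1 = f(0.540000, -0.809299) = -0.574668
  k2 = f(0.810000, -0.964460) = -0.372825
  k3 = f(0.810000, -0.909962) = -0.383180
  k4 = f(1.080000, -1.016216) = -0.231413
  y ← -0.809299 + (0.54/6)·(k1 + 2k2 + 2k3 + k4) = -1.017928
y(1.08) ≈ -1.0179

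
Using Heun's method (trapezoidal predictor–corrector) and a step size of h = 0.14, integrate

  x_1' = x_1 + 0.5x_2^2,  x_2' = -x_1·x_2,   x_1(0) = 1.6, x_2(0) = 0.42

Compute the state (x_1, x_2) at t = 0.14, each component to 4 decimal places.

1.8504, 0.3311

Heun on (x_1,x_2): k1 = f(t_n, state_n); k2 = f(t_n + h, state_n + h·k1); state_{n+1} = state_n + (h/2)·(k1 + k2).
0.000000: (1.600000, 0.420000)
  k1 = (1.688200, -0.672000)
  predictor → (1.836348, 0.325920)
  k2 = (1.889460, -0.598503)
  → (1.850436, 0.331065)
(x_1(0.14), x_2(0.14)) ≈ (1.8504, 0.3311)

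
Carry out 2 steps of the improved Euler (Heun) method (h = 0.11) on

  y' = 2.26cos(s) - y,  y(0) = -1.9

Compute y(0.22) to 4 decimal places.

Heun: k1 = f(s_n, y_n); k2 = f(s_n + h, y_n + h·k1); y_{n+1} = y_n + (h/2)·(k1 + k2).
s=0.000000, y=-1.900000:
  k1 = f(0.000000, -1.900000) = 4.160000
  k2 = f(0.110000, -1.442400) = 3.688741
  y ← -1.900000 + (0.11/2)·(4.160000 + 3.688741) = -1.468319
s=0.110000, y=-1.468319:
  k1 = f(0.110000, -1.468319) = 3.714660
  k2 = f(0.220000, -1.059707) = 3.265235
  y ← -1.468319 + (0.11/2)·(3.714660 + 3.265235) = -1.084425
y(0.22) ≈ -1.0844

-1.0844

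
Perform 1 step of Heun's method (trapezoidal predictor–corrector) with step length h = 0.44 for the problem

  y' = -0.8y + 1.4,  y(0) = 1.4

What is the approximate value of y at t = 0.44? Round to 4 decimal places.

1.5015

Heun: k1 = f(t_n, y_n); k2 = f(t_n + h, y_n + h·k1); y_{n+1} = y_n + (h/2)·(k1 + k2).
t=0.000000, y=1.400000:
  k1 = f(0.000000, 1.400000) = 0.280000
  k2 = f(0.440000, 1.523200) = 0.181440
  y ← 1.400000 + (0.44/2)·(0.280000 + 0.181440) = 1.501517
y(0.44) ≈ 1.5015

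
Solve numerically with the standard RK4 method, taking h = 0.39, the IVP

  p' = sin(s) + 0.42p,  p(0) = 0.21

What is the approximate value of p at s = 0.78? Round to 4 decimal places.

RK4: k1 = f(s_n, p_n); k2 = f(s_n + h/2, p_n + (h/2)·k1); k3 = f(s_n + h/2, p_n + (h/2)·k2); k4 = f(s_n + h, p_n + h·k3); p_{n+1} = p_n + (h/6)·(k1 + 2k2 + 2k3 + k4).
s=0.000000, p=0.210000:
  k1 = f(0.000000, 0.210000) = 0.088200
  k2 = f(0.195000, 0.227199) = 0.289190
  k3 = f(0.195000, 0.266392) = 0.305651
  k4 = f(0.390000, 0.329204) = 0.518454
  p ← 0.210000 + (0.39/6)·(k1 + 2k2 + 2k3 + k4) = 0.326762
s=0.390000, p=0.326762:
  k1 = f(0.390000, 0.326762) = 0.517428
  k2 = f(0.585000, 0.427660) = 0.731817
  k3 = f(0.585000, 0.469466) = 0.749375
  k4 = f(0.780000, 0.619018) = 0.963267
  p ← 0.326762 + (0.39/6)·(k1 + 2k2 + 2k3 + k4) = 0.615562
p(0.78) ≈ 0.6156

0.6156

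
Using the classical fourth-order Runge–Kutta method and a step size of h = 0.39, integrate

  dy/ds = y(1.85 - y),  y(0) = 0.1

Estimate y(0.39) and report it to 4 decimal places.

0.1945

RK4: k1 = f(s_n, y_n); k2 = f(s_n + h/2, y_n + (h/2)·k1); k3 = f(s_n + h/2, y_n + (h/2)·k2); k4 = f(s_n + h, y_n + h·k3); y_{n+1} = y_n + (h/6)·(k1 + 2k2 + 2k3 + k4).
s=0.000000, y=0.100000:
  k1 = f(0.000000, 0.100000) = 0.175000
  k2 = f(0.195000, 0.134125) = 0.230142
  k3 = f(0.195000, 0.144878) = 0.247034
  k4 = f(0.390000, 0.196343) = 0.324684
  y ← 0.100000 + (0.39/6)·(k1 + 2k2 + 2k3 + k4) = 0.194512
y(0.39) ≈ 0.1945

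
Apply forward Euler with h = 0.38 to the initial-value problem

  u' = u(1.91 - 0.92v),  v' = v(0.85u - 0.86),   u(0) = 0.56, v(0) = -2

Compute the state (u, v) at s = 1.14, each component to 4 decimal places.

Euler on (u,v): u_{n+1} = u_n + h·u', v_{n+1} = v_n + h·v'.
0.000000: (0.560000, -2.000000); f=(2.100000, 0.768000) → (1.358000, -1.708160)
0.380000: (1.358000, -1.708160); f=(4.727887, -0.502711) → (3.154597, -1.899190)
0.760000: (3.154597, -1.899190); f=(11.537166, -3.459199) → (7.538720, -3.213686)
(u(1.14), v(1.14)) ≈ (7.5387, -3.2137)

7.5387, -3.2137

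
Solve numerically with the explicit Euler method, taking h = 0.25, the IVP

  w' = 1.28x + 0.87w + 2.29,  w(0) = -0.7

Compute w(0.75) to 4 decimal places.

1.1122

Euler: w_{n+1} = w_n + h·f(x_n, w_n).
x=0.000000, w=-0.700000: f=1.681000 → w ← -0.700000 + 0.25·1.681000 = -0.279750
x=0.250000, w=-0.279750: f=2.366618 → w ← -0.279750 + 0.25·2.366618 = 0.311904
x=0.500000, w=0.311904: f=3.201357 → w ← 0.311904 + 0.25·3.201357 = 1.112244
w(0.75) ≈ 1.1122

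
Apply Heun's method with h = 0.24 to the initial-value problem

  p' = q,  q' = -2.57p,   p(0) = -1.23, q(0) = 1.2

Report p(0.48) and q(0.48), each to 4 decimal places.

-0.3392, 2.2563

Heun on (p,q): k1 = f(t_n, state_n); k2 = f(t_n + h, state_n + h·k1); state_{n+1} = state_n + (h/2)·(k1 + k2).
0.000000: (-1.230000, 1.200000)
  k1 = (1.200000, 3.161100)
  predictor → (-0.942000, 1.958664)
  k2 = (1.958664, 2.420940)
  → (-0.850960, 1.869845)
0.240000: (-0.850960, 1.869845)
  k1 = (1.869845, 2.186968)
  predictor → (-0.402198, 2.394717)
  k2 = (2.394717, 1.033648)
  → (-0.339213, 2.256319)
(p(0.48), q(0.48)) ≈ (-0.3392, 2.2563)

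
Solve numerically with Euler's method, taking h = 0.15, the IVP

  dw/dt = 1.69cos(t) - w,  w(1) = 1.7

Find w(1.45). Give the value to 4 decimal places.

Euler: w_{n+1} = w_n + h·f(t_n, w_n).
t=1.000000, w=1.700000: f=-0.786889 → w ← 1.700000 + 0.15·(-0.786889) = 1.581967
t=1.150000, w=1.581967: f=-0.891623 → w ← 1.581967 + 0.15·(-0.891623) = 1.448223
t=1.300000, w=1.448223: f=-0.996150 → w ← 1.448223 + 0.15·(-0.996150) = 1.298801
w(1.45) ≈ 1.2988

1.2988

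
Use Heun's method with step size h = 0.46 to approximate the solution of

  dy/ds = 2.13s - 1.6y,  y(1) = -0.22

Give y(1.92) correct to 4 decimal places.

1.5182

Heun: k1 = f(s_n, y_n); k2 = f(s_n + h, y_n + h·k1); y_{n+1} = y_n + (h/2)·(k1 + k2).
s=1.000000, y=-0.220000:
  k1 = f(1.000000, -0.220000) = 2.482000
  k2 = f(1.460000, 0.921720) = 1.635048
  y ← -0.220000 + (0.46/2)·(2.482000 + 1.635048) = 0.726921
s=1.460000, y=0.726921:
  k1 = f(1.460000, 0.726921) = 1.946726
  k2 = f(1.920000, 1.622415) = 1.493736
  y ← 0.726921 + (0.46/2)·(1.946726 + 1.493736) = 1.518227
y(1.92) ≈ 1.5182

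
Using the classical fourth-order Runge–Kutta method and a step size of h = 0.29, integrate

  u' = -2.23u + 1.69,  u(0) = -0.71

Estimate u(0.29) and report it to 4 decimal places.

RK4: k1 = f(t_n, u_n); k2 = f(t_n + h/2, u_n + (h/2)·k1); k3 = f(t_n + h/2, u_n + (h/2)·k2); k4 = f(t_n + h, u_n + h·k3); u_{n+1} = u_n + (h/6)·(k1 + 2k2 + 2k3 + k4).
t=0.000000, u=-0.710000:
  k1 = f(0.000000, -0.710000) = 3.273300
  k2 = f(0.145000, -0.235372) = 2.214878
  k3 = f(0.145000, -0.388843) = 2.557119
  k4 = f(0.290000, 0.031565) = 1.619611
  u ← -0.710000 + (0.29/6)·(k1 + 2k2 + 2k3 + k4) = -0.012216
u(0.29) ≈ -0.0122

-0.0122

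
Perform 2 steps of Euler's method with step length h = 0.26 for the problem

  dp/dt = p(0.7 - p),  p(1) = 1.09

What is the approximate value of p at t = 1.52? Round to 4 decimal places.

Euler: p_{n+1} = p_n + h·f(t_n, p_n).
t=1.000000, p=1.090000: f=-0.425100 → p ← 1.090000 + 0.26·(-0.425100) = 0.979474
t=1.260000, p=0.979474: f=-0.273738 → p ← 0.979474 + 0.26·(-0.273738) = 0.908302
p(1.52) ≈ 0.9083

0.9083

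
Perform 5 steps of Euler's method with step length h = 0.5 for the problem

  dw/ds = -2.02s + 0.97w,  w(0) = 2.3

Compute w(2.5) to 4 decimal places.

8.4588

Euler: w_{n+1} = w_n + h·f(s_n, w_n).
s=0.000000, w=2.300000: f=2.231000 → w ← 2.300000 + 0.5·2.231000 = 3.415500
s=0.500000, w=3.415500: f=2.303035 → w ← 3.415500 + 0.5·2.303035 = 4.567017
s=1.000000, w=4.567017: f=2.410007 → w ← 4.567017 + 0.5·2.410007 = 5.772021
s=1.500000, w=5.772021: f=2.568860 → w ← 5.772021 + 0.5·2.568860 = 7.056451
s=2.000000, w=7.056451: f=2.804758 → w ← 7.056451 + 0.5·2.804758 = 8.458830
w(2.5) ≈ 8.4588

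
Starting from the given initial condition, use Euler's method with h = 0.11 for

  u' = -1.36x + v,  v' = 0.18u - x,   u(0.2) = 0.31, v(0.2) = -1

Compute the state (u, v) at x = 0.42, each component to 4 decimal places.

Euler on (u,v): u_{n+1} = u_n + h·u', v_{n+1} = v_n + h·v'.
0.200000: (0.310000, -1.000000); f=(-1.272000, -0.144200) → (0.170080, -1.015862)
0.310000: (0.170080, -1.015862); f=(-1.437462, -0.279386) → (0.011959, -1.046594)
(u(0.42), v(0.42)) ≈ (0.0120, -1.0466)

0.0120, -1.0466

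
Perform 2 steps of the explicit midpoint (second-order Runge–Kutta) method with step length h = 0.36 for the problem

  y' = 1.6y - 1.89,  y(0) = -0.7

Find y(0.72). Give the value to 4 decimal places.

Midpoint: k1 = f(s_n, y_n); k2 = f(s_n + h/2, y_n + (h/2)·k1); y_{n+1} = y_n + h·k2.
s=0.000000, y=-0.700000:
  k1 = f(0.000000, -0.700000) = -3.010000
  k2 = f(0.180000, -1.241800) = -3.876880
  y ← -0.700000 + 0.36·(-3.876880) = -2.095677
s=0.360000, y=-2.095677:
  k1 = f(0.360000, -2.095677) = -5.243083
  k2 = f(0.540000, -3.039432) = -6.753091
  y ← -2.095677 + 0.36·(-6.753091) = -4.526789
y(0.72) ≈ -4.5268

-4.5268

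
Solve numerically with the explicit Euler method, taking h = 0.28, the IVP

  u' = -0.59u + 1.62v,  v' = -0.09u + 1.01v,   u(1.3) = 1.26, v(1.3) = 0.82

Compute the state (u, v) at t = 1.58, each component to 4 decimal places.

1.4238, 1.0201

Euler on (u,v): u_{n+1} = u_n + h·u', v_{n+1} = v_n + h·v'.
1.300000: (1.260000, 0.820000); f=(0.585000, 0.714800) → (1.423800, 1.020144)
(u(1.58), v(1.58)) ≈ (1.4238, 1.0201)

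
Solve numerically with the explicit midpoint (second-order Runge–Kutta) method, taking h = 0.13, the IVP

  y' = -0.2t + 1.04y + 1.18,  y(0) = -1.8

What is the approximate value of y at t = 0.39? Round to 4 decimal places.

Midpoint: k1 = f(t_n, y_n); k2 = f(t_n + h/2, y_n + (h/2)·k1); y_{n+1} = y_n + h·k2.
t=0.000000, y=-1.800000:
  k1 = f(0.000000, -1.800000) = -0.692000
  k2 = f(0.065000, -1.844980) = -0.751779
  y ← -1.800000 + 0.13·(-0.751779) = -1.897731
t=0.130000, y=-1.897731:
  k1 = f(0.130000, -1.897731) = -0.819641
  k2 = f(0.195000, -1.951008) = -0.888048
  y ← -1.897731 + 0.13·(-0.888048) = -2.013178
t=0.260000, y=-2.013178:
  k1 = f(0.260000, -2.013178) = -0.965705
  k2 = f(0.325000, -2.075948) = -1.043986
  y ← -2.013178 + 0.13·(-1.043986) = -2.148896
y(0.39) ≈ -2.1489

-2.1489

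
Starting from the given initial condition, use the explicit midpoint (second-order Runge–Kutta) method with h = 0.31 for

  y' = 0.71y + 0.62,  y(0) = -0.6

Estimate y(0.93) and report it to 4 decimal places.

-0.3468

Midpoint: k1 = f(x_n, y_n); k2 = f(x_n + h/2, y_n + (h/2)·k1); y_{n+1} = y_n + h·k2.
x=0.000000, y=-0.600000:
  k1 = f(0.000000, -0.600000) = 0.194000
  k2 = f(0.155000, -0.569930) = 0.215350
  y ← -0.600000 + 0.31·0.215350 = -0.533242
x=0.310000, y=-0.533242:
  k1 = f(0.310000, -0.533242) = 0.241398
  k2 = f(0.465000, -0.495825) = 0.267964
  y ← -0.533242 + 0.31·0.267964 = -0.450173
x=0.620000, y=-0.450173:
  k1 = f(0.620000, -0.450173) = 0.300377
  k2 = f(0.775000, -0.403614) = 0.333434
  y ← -0.450173 + 0.31·0.333434 = -0.346808
y(0.93) ≈ -0.3468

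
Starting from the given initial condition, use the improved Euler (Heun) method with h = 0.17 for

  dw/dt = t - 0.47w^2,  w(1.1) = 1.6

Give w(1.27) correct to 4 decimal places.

1.5991

Heun: k1 = f(t_n, w_n); k2 = f(t_n + h, w_n + h·k1); w_{n+1} = w_n + (h/2)·(k1 + k2).
t=1.100000, w=1.600000:
  k1 = f(1.100000, 1.600000) = -0.103200
  k2 = f(1.270000, 1.582456) = 0.093042
  w ← 1.600000 + (0.17/2)·(-0.103200 + 0.093042) = 1.599137
w(1.27) ≈ 1.5991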